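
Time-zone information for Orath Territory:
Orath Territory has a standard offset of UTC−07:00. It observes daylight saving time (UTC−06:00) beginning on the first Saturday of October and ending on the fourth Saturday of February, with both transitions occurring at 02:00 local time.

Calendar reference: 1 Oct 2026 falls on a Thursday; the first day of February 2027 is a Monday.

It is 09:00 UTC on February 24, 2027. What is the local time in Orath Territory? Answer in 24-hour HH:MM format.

03:00

1 October 2026 is a Thursday, so the first Saturday is October 3.
1 February 2027 is a Monday, so the first Saturday is February 6 and the fourth is February 27.
At the standard offset (UTC−07:00), 09:00 UTC − 7h = 02:00 Orath Territory standard time.
Daylight saving runs 3 October 2026 – 27 February 2027; the standard-time date in Orath Territory, February 24, 2027, is inside that window, so Orath Territory is at UTC−06:00.
09:00 UTC − 6h = 03:00 local.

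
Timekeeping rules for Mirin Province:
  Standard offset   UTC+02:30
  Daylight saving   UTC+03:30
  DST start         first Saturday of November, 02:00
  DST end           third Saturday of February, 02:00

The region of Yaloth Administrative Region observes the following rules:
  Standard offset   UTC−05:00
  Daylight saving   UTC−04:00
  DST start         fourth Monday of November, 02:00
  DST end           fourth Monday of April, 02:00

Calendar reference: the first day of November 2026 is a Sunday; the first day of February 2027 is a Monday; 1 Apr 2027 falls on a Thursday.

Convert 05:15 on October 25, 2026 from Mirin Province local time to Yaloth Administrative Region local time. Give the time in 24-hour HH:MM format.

21:45

1 November 2026 is a Sunday, so the first Saturday is November 7.
1 February 2027 is a Monday, so the first Saturday is February 6 and the third is February 20.
October 25, 2026 does not fall between 7 November 2026 and 20 February 2027, so daylight saving is not in effect and Mirin Province is at UTC+02:30.
05:15 Mirin Province − 2h30m = 02:45 UTC.
1 November 2026 is a Sunday, so the first Monday is November 2 and the fourth is November 23.
1 April 2027 is a Thursday, so the first Monday is April 5 and the fourth is April 26.
At the standard offset (UTC−05:00), 02:45 UTC − 5h = 21:45 Yaloth Administrative Region standard time (rolling into the previous day, 24 October 2026).
The standard-time date in Yaloth Administrative Region, October 24, 2026, is outside the daylight-saving period (23 November 2026 – 26 April 2027), so Yaloth Administrative Region is on standard time, UTC−05:00.
02:45 UTC − 5h = 21:45 Yaloth Administrative Region (rolling into the previous day, 24 October 2026).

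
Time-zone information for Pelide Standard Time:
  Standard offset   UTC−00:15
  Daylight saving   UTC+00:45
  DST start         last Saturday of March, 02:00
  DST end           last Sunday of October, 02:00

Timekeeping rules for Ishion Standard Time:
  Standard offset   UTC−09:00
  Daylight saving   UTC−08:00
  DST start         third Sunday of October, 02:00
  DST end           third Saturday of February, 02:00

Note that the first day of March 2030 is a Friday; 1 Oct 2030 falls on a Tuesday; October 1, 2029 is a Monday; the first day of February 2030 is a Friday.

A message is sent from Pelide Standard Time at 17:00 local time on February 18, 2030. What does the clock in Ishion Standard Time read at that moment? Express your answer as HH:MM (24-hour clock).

1 March 2030 is a Friday, so Saturdays fall on 2, 9, 16, 23, 30; the last is March 30.
1 October 2030 is a Tuesday, so Sundays fall on 6, 13, 20, 27; the last is October 27.
February 18, 2030 does not fall between 30 March and 27 October, so daylight saving is not in effect and Pelide Standard Time is at UTC−00:15.
17:00 Pelide Standard Time + 0h15m = 17:15 UTC.
1 October 2029 is a Monday, so the first Sunday is October 7 and the third is October 21.
1 February 2030 is a Friday, so the first Saturday is February 2 and the third is February 16.
At the standard offset (UTC−09:00), 17:15 UTC − 9h = 08:15 Ishion Standard Time standard time.
The standard-time date in Ishion Standard Time, February 18, 2030, does not fall between 21 October 2029 and 16 February 2030, so daylight saving is not in effect and Ishion Standard Time is at UTC−09:00.
17:15 UTC − 9h = 08:15 Ishion Standard Time.

08:15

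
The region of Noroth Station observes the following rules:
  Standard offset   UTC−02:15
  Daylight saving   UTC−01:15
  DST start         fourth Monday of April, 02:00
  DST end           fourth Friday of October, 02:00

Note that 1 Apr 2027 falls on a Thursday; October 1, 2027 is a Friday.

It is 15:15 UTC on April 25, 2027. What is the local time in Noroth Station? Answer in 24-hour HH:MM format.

13:00

1 April 2027 is a Thursday, so the first Monday is April 5 and the fourth is April 26.
1 October 2027 is a Friday, so the first Friday is October 1 and the fourth is October 22.
At the standard offset (UTC−02:15), 15:15 UTC − 2h15m = 13:00 Noroth Station standard time.
The standard-time date in Noroth Station, April 25, 2027, is outside the daylight-saving period (26 April – 22 October), so Noroth Station is on standard time, UTC−02:15.
15:15 UTC − 2h15m = 13:00 local.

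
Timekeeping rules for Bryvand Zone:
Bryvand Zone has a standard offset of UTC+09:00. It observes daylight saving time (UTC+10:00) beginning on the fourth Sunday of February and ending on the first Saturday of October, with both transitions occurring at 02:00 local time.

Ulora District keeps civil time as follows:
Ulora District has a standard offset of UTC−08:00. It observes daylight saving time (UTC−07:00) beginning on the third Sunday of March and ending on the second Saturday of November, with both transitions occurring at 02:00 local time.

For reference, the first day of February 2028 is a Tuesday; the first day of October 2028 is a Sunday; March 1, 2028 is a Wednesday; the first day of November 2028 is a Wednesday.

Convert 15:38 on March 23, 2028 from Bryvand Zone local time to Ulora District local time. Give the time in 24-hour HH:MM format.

1 February 2028 is a Tuesday, so the first Sunday is February 6 and the fourth is February 27.
1 October 2028 is a Sunday, so the first Saturday is October 7.
March 23, 2028 lies within the daylight-saving period (27 February – 7 October), so Bryvand Zone is on daylight time, UTC+10:00.
15:38 Bryvand Zone − 10h = 05:38 UTC.
1 March 2028 is a Wednesday, so the first Sunday is March 5 and the third is March 19.
1 November 2028 is a Wednesday, so the first Saturday is November 4 and the second is November 11.
At the standard offset (UTC−08:00), 05:38 UTC − 8h = 21:38 Ulora District standard time (rolling into the previous day, 22 March 2028).
Daylight saving runs 19 March – 11 November; the standard-time date in Ulora District, March 22, 2028, is inside that window, so Ulora District is at UTC−07:00.
05:38 UTC − 7h = 22:38 Ulora District (rolling into the previous day, 22 March 2028).

22:38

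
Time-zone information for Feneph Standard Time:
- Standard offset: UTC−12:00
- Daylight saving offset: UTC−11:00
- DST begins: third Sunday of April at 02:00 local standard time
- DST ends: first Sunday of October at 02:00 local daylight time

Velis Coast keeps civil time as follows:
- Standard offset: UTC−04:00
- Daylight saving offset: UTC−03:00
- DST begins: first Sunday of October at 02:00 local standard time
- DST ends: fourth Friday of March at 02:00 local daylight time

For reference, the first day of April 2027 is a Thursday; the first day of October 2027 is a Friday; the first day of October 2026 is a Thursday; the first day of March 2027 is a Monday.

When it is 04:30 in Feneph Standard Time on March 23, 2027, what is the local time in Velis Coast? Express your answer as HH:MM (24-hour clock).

13:30

1 April 2027 is a Thursday, so the first Sunday is April 4 and the third is April 18.
1 October 2027 is a Friday, so the first Sunday is October 3.
Daylight saving runs 18 April – 3 October; March 23, 2027 is outside that window, so Feneph Standard Time is on standard time at UTC−12:00.
04:30 Feneph Standard Time + 12h = 16:30 UTC.
1 October 2026 is a Thursday, so the first Sunday is October 4.
1 March 2027 is a Monday, so the first Friday is March 5 and the fourth is March 26.
At the standard offset (UTC−04:00), 16:30 UTC − 4h = 12:30 Velis Coast standard time.
The standard-time date in Velis Coast, March 23, 2027, falls between 4 October 2026 and 26 March 2027, so daylight saving is in effect and Velis Coast is at UTC−03:00.
16:30 UTC − 3h = 13:30 Velis Coast.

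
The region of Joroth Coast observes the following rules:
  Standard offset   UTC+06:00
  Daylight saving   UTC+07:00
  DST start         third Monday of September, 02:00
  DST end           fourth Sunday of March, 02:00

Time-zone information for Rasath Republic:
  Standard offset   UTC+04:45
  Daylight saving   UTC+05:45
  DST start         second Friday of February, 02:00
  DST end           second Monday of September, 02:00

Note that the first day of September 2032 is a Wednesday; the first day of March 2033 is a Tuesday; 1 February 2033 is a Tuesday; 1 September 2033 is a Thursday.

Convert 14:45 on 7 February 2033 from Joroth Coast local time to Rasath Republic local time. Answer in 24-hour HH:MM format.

1 September 2032 is a Wednesday, so the first Monday is September 6 and the third is September 20.
1 March 2033 is a Tuesday, so the first Sunday is March 6 and the fourth is March 27.
Daylight saving runs 20 September 2032 – 27 March 2033; 7 February 2033 is inside that window, so Joroth Coast is at UTC+07:00.
14:45 Joroth Coast − 7h = 07:45 UTC.
1 February 2033 is a Tuesday, so the first Friday is February 4 and the second is February 11.
1 September 2033 is a Thursday, so the first Monday is September 5 and the second is September 12.
At the standard offset (UTC+04:45), 07:45 UTC + 4h45m = 12:30 Rasath Republic standard time.
The standard-time date in Rasath Republic, 7 February 2033, is outside the daylight-saving period (11 February – 12 September), so Rasath Republic is on standard time, UTC+04:45.
07:45 UTC + 4h45m = 12:30 Rasath Republic.

12:30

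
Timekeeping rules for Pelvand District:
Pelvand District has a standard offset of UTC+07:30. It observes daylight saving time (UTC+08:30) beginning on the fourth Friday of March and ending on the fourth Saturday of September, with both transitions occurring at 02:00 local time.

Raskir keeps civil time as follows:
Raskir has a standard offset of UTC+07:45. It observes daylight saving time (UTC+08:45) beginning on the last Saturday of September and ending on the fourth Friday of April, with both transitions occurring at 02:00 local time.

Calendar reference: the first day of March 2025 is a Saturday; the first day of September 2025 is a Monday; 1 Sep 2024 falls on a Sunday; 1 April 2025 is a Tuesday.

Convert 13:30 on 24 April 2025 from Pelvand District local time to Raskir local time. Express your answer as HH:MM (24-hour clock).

1 March 2025 is a Saturday, so the first Friday is March 7 and the fourth is March 28.
1 September 2025 is a Monday, so the first Saturday is September 6 and the fourth is September 27.
24 April 2025 falls between 28 March and 27 September, so daylight saving is in effect and Pelvand District is at UTC+08:30.
13:30 Pelvand District − 8h30m = 05:00 UTC.
1 September 2024 is a Sunday, so Saturdays fall on 7, 14, 21, 28; the last is September 28.
1 April 2025 is a Tuesday, so the first Friday is April 4 and the fourth is April 25.
At the standard offset (UTC+07:45), 05:00 UTC + 7h45m = 12:45 Raskir standard time.
The standard-time date in Raskir, 24 April 2025, lies within the daylight-saving period (28 September 2024 – 25 April 2025), so Raskir is on daylight time, UTC+08:45.
05:00 UTC + 8h45m = 13:45 Raskir.

13:45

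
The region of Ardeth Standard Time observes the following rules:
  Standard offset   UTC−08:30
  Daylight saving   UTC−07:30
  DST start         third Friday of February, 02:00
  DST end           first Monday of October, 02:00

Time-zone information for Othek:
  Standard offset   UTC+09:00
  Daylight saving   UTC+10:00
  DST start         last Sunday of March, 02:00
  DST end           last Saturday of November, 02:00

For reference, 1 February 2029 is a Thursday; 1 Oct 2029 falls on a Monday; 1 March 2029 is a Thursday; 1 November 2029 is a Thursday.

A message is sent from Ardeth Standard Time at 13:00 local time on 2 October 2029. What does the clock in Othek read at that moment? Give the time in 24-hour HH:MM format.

07:30

1 February 2029 is a Thursday, so the first Friday is February 2 and the third is February 16.
1 October 2029 is a Monday, so the first Monday is October 1.
2 October 2029 is outside the daylight-saving period (16 February – 1 October), so Ardeth Standard Time is on standard time, UTC−08:30.
13:00 Ardeth Standard Time + 8h30m = 21:30 UTC.
1 March 2029 is a Thursday, so Sundays fall on 4, 11, 18, 25; the last is March 25.
1 November 2029 is a Thursday, so Saturdays fall on 3, 10, 17, 24; the last is November 24.
At the standard offset (UTC+09:00), 21:30 UTC + 9h = 06:30 Othek standard time (rolling into the next day, 3 October 2029).
Daylight saving runs 25 March – 24 November; the standard-time date in Othek, 3 October 2029, is inside that window, so Othek is at UTC+10:00.
21:30 UTC + 10h = 07:30 Othek (rolling into the next day, 3 October 2029).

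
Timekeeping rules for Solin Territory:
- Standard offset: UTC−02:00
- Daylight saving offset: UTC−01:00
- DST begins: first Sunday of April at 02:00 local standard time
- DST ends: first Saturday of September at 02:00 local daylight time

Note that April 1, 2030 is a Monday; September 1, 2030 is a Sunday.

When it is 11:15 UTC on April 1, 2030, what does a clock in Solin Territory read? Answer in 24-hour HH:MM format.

09:15

1 April 2030 is a Monday, so the first Sunday is April 7.
1 September 2030 is a Sunday, so the first Saturday is September 7.
At the standard offset (UTC−02:00), 11:15 UTC − 2h = 09:15 Solin Territory standard time.
The standard-time date in Solin Territory, April 1, 2030, does not fall between 7 April and 7 September, so daylight saving is not in effect and Solin Territory is at UTC−02:00.
11:15 UTC − 2h = 09:15 local.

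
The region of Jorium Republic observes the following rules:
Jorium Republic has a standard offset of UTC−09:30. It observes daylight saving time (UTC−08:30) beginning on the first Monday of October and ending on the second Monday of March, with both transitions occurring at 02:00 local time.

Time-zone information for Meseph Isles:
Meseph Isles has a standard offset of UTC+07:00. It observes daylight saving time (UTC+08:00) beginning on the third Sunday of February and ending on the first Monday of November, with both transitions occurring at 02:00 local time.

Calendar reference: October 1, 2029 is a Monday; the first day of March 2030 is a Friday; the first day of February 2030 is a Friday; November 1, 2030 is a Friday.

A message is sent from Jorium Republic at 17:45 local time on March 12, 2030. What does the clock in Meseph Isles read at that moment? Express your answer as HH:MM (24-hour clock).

11:15

1 October 2029 is a Monday, so the first Monday is October 1.
1 March 2030 is a Friday, so the first Monday is March 4 and the second is March 11.
March 12, 2030 does not fall between 1 October 2029 and 11 March 2030, so daylight saving is not in effect and Jorium Republic is at UTC−09:30.
17:45 Jorium Republic + 9h30m = 03:15 UTC (rolling into the next day, 13 March 2030).
1 February 2030 is a Friday, so the first Sunday is February 3 and the third is February 17.
1 November 2030 is a Friday, so the first Monday is November 4.
At the standard offset (UTC+07:00), 03:15 UTC + 7h = 10:15 Meseph Isles standard time.
Daylight saving runs 17 February – 4 November; the standard-time date in Meseph Isles, March 13, 2030, is inside that window, so Meseph Isles is at UTC+08:00.
03:15 UTC + 8h = 11:15 Meseph Isles.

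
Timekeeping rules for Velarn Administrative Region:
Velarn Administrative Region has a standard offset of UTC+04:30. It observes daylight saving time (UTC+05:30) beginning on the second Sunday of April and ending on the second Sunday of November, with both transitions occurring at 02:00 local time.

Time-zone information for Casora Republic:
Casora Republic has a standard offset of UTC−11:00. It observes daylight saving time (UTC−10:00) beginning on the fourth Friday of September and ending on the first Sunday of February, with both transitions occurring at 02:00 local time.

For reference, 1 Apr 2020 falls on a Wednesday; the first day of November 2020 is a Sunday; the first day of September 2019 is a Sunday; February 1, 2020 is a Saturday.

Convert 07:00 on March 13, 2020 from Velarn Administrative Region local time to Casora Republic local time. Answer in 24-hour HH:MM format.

15:30

1 April 2020 is a Wednesday, so the first Sunday is April 5 and the second is April 12.
1 November 2020 is a Sunday, so the first Sunday is November 1 and the second is November 8.
March 13, 2020 is outside the daylight-saving period (12 April – 8 November), so Velarn Administrative Region is on standard time, UTC+04:30.
07:00 Velarn Administrative Region − 4h30m = 02:30 UTC.
1 September 2019 is a Sunday, so the first Friday is September 6 and the fourth is September 27.
1 February 2020 is a Saturday, so the first Sunday is February 2.
At the standard offset (UTC−11:00), 02:30 UTC − 11h = 15:30 Casora Republic standard time (rolling into the previous day, 12 March 2020).
Daylight saving runs 27 September 2019 – 2 February 2020; the standard-time date in Casora Republic, March 12, 2020, is outside that window, so Casora Republic is on standard time at UTC−11:00.
02:30 UTC − 11h = 15:30 Casora Republic (rolling into the previous day, 12 March 2020).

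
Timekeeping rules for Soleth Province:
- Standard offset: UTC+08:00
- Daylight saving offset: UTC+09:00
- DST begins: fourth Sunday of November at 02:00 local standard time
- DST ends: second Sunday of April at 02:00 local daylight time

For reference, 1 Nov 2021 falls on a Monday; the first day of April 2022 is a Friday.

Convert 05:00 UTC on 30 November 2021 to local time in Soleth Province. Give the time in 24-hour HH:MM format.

1 November 2021 is a Monday, so the first Sunday is November 7 and the fourth is November 28.
1 April 2022 is a Friday, so the first Sunday is April 3 and the second is April 10.
At the standard offset (UTC+08:00), 05:00 UTC + 8h = 13:00 Soleth Province standard time.
The standard-time date in Soleth Province, 30 November 2021, lies within the daylight-saving period (28 November 2021 – 10 April 2022), so Soleth Province is on daylight time, UTC+09:00.
05:00 UTC + 9h = 14:00 local.

14:00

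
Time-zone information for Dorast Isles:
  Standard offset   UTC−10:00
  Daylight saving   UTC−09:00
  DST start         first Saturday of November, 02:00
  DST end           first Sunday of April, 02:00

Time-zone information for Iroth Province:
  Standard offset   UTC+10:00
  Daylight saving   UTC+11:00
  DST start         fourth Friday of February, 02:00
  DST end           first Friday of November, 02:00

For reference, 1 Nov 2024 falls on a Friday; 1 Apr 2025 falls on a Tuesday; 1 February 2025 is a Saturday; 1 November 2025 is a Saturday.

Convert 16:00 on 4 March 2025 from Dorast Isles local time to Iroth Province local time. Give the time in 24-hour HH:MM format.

12:00

1 November 2024 is a Friday, so the first Saturday is November 2.
1 April 2025 is a Tuesday, so the first Sunday is April 6.
Daylight saving runs 2 November 2024 – 6 April 2025; 4 March 2025 is inside that window, so Dorast Isles is at UTC−09:00.
16:00 Dorast Isles + 9h = 01:00 UTC (rolling into the next day, 5 March 2025).
1 February 2025 is a Saturday, so the first Friday is February 7 and the fourth is February 28.
1 November 2025 is a Saturday, so the first Friday is November 7.
At the standard offset (UTC+10:00), 01:00 UTC + 10h = 11:00 Iroth Province standard time.
Daylight saving runs 28 February – 7 November; the standard-time date in Iroth Province, 5 March 2025, is inside that window, so Iroth Province is at UTC+11:00.
01:00 UTC + 11h = 12:00 Iroth Province.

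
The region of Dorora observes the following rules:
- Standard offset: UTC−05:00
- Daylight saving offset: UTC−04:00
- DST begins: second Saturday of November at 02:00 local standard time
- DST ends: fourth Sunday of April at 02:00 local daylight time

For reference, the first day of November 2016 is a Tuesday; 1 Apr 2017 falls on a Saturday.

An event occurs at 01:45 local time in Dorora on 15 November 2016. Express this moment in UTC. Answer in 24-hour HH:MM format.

05:45

1 November 2016 is a Tuesday, so the first Saturday is November 5 and the second is November 12.
1 April 2017 is a Saturday, so the first Sunday is April 2 and the fourth is April 23.
15 November 2016 lies within the daylight-saving period (12 November 2016 – 23 April 2017), so Dorora is on daylight time, UTC−04:00.
01:45 local + 4h = 05:45 UTC.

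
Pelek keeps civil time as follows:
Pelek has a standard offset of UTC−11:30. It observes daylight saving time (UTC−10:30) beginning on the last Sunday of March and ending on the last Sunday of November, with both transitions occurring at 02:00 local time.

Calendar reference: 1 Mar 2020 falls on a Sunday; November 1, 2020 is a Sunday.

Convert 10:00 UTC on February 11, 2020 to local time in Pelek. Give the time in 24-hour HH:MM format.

22:30

1 March 2020 is a Sunday, so Sundays fall on 1, 8, 15, 22, 29; the last is March 29.
1 November 2020 is a Sunday, so Sundays fall on 1, 8, 15, 22, 29; the last is November 29.
At the standard offset (UTC−11:30), 10:00 UTC − 11h30m = 22:30 Pelek standard time (rolling into the previous day, 10 February 2020).
The standard-time date in Pelek, February 10, 2020, is outside the daylight-saving period (29 March – 29 November), so Pelek is on standard time, UTC−11:30.
10:00 UTC − 11h30m = 22:30 local (rolling into the previous day, 10 February 2020).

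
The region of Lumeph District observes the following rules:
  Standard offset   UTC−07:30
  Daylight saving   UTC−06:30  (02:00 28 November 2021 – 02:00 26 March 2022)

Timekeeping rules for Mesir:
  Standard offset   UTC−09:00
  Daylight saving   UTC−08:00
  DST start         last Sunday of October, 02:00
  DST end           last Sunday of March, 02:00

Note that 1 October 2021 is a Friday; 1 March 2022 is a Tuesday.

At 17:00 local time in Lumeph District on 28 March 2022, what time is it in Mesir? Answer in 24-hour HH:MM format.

28 March 2022 does not fall between 28 November 2021 and 26 March 2022, so daylight saving is not in effect and Lumeph District is at UTC−07:30.
17:00 Lumeph District + 7h30m = 00:30 UTC (rolling into the next day, 29 March 2022).
1 October 2021 is a Friday, so Sundays fall on 3, 10, 17, 24, 31; the last is October 31.
1 March 2022 is a Tuesday, so Sundays fall on 6, 13, 20, 27; the last is March 27.
At the standard offset (UTC−09:00), 00:30 UTC − 9h = 15:30 Mesir standard time (rolling into the previous day, 28 March 2022).
The standard-time date in Mesir, 28 March 2022, is outside the daylight-saving period (31 October 2021 – 27 March 2022), so Mesir is on standard time, UTC−09:00.
00:30 UTC − 9h = 15:30 Mesir (rolling into the previous day, 28 March 2022).

15:30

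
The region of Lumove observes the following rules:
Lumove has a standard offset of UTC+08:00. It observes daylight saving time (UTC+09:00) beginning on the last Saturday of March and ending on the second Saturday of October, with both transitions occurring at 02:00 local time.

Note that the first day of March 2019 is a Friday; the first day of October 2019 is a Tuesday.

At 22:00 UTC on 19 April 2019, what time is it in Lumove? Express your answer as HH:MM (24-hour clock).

07:00

1 March 2019 is a Friday, so Saturdays fall on 2, 9, 16, 23, 30; the last is March 30.
1 October 2019 is a Tuesday, so the first Saturday is October 5 and the second is October 12.
At the standard offset (UTC+08:00), 22:00 UTC + 8h = 06:00 Lumove standard time (rolling into the next day, 20 April 2019).
Daylight saving runs 30 March – 12 October; the standard-time date in Lumove, 20 April 2019, is inside that window, so Lumove is at UTC+09:00.
22:00 UTC + 9h = 07:00 local (rolling into the next day, 20 April 2019).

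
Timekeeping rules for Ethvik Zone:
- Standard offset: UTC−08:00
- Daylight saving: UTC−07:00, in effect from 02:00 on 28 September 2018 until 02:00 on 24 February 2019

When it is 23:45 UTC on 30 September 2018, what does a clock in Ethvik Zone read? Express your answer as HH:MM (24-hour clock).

16:45

At the standard offset (UTC−08:00), 23:45 UTC − 8h = 15:45 Ethvik Zone standard time.
The standard-time date in Ethvik Zone, 30 September 2018, falls between 28 September 2018 and 24 February 2019, so daylight saving is in effect and Ethvik Zone is at UTC−07:00.
23:45 UTC − 7h = 16:45 local.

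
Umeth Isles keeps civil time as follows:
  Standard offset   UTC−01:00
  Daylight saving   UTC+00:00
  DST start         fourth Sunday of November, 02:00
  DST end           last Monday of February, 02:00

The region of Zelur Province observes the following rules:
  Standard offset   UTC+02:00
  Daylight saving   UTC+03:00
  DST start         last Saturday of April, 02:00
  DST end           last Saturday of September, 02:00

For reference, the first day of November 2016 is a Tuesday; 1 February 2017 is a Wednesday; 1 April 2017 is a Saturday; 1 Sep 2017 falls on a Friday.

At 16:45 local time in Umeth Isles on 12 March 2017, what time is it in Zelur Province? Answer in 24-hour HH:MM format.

19:45

1 November 2016 is a Tuesday, so the first Sunday is November 6 and the fourth is November 27.
1 February 2017 is a Wednesday, so Mondays fall on 6, 13, 20, 27; the last is February 27.
12 March 2017 does not fall between 27 November 2016 and 27 February 2017, so daylight saving is not in effect and Umeth Isles is at UTC−01:00.
16:45 Umeth Isles + 1h = 17:45 UTC.
1 April 2017 is a Saturday, so Saturdays fall on 1, 8, 15, 22, 29; the last is April 29.
1 September 2017 is a Friday, so Saturdays fall on 2, 9, 16, 23, 30; the last is September 30.
At the standard offset (UTC+02:00), 17:45 UTC + 2h = 19:45 Zelur Province standard time.
The standard-time date in Zelur Province, 12 March 2017, is outside the daylight-saving period (29 April – 30 September), so Zelur Province is on standard time, UTC+02:00.
17:45 UTC + 2h = 19:45 Zelur Province.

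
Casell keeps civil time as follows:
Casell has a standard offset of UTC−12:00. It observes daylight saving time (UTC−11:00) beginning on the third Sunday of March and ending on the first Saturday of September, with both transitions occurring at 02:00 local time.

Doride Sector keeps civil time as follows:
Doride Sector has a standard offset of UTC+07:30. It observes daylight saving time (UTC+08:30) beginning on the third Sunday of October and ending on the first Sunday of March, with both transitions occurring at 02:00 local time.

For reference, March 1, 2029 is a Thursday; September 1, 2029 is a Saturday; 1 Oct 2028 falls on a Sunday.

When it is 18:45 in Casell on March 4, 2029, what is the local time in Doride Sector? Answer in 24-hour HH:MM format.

1 March 2029 is a Thursday, so the first Sunday is March 4 and the third is March 18.
1 September 2029 is a Saturday, so the first Saturday is September 1.
Daylight saving runs 18 March – 1 September; March 4, 2029 is outside that window, so Casell is on standard time at UTC−12:00.
18:45 Casell + 12h = 06:45 UTC (rolling into the next day, 5 March 2029).
1 October 2028 is a Sunday, so the first Sunday is October 1 and the third is October 15.
1 March 2029 is a Thursday, so the first Sunday is March 4.
At the standard offset (UTC+07:30), 06:45 UTC + 7h30m = 14:15 Doride Sector standard time.
The standard-time date in Doride Sector, March 5, 2029, is outside the daylight-saving period (15 October 2028 – 4 March 2029), so Doride Sector is on standard time, UTC+07:30.
06:45 UTC + 7h30m = 14:15 Doride Sector.

14:15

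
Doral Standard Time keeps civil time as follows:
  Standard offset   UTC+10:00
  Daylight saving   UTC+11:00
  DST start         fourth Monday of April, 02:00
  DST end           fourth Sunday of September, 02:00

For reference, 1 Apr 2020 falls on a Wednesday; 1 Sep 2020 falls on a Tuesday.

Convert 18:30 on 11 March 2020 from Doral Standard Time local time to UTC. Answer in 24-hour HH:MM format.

08:30

1 April 2020 is a Wednesday, so the first Monday is April 6 and the fourth is April 27.
1 September 2020 is a Tuesday, so the first Sunday is September 6 and the fourth is September 27.
11 March 2020 is outside the daylight-saving period (27 April – 27 September), so Doral Standard Time is on standard time, UTC+10:00.
18:30 local − 10h = 08:30 UTC.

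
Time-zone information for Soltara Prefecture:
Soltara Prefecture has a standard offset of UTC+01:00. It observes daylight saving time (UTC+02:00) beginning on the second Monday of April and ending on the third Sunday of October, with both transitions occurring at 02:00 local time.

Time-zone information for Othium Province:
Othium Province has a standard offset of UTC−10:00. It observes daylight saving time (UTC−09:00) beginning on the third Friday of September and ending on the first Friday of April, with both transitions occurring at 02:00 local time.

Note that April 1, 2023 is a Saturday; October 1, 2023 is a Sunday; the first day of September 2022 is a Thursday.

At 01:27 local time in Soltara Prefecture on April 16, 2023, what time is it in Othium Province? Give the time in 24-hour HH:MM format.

1 April 2023 is a Saturday, so the first Monday is April 3 and the second is April 10.
1 October 2023 is a Sunday, so the first Sunday is October 1 and the third is October 15.
April 16, 2023 falls between 10 April and 15 October, so daylight saving is in effect and Soltara Prefecture is at UTC+02:00.
01:27 Soltara Prefecture − 2h = 23:27 UTC (rolling into the previous day, 15 April 2023).
1 September 2022 is a Thursday, so the first Friday is September 2 and the third is September 16.
1 April 2023 is a Saturday, so the first Friday is April 7.
At the standard offset (UTC−10:00), 23:27 UTC − 10h = 13:27 Othium Province standard time.
The standard-time date in Othium Province, April 15, 2023, does not fall between 16 September 2022 and 7 April 2023, so daylight saving is not in effect and Othium Province is at UTC−10:00.
23:27 UTC − 10h = 13:27 Othium Province.

13:27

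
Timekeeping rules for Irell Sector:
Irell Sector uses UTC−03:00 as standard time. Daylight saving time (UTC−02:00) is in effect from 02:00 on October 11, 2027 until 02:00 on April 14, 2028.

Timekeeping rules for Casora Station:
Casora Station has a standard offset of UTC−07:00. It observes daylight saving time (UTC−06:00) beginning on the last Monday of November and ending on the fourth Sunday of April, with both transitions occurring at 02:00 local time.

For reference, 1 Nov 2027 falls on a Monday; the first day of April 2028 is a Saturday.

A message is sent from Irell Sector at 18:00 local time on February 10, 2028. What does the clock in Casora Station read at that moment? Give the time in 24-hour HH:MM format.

14:00

Daylight saving runs 11 October 2027 – 14 April 2028; February 10, 2028 is inside that window, so Irell Sector is at UTC−02:00.
18:00 Irell Sector + 2h = 20:00 UTC.
1 November 2027 is a Monday, so Mondays fall on 1, 8, 15, 22, 29; the last is November 29.
1 April 2028 is a Saturday, so the first Sunday is April 2 and the fourth is April 23.
At the standard offset (UTC−07:00), 20:00 UTC − 7h = 13:00 Casora Station standard time.
Daylight saving runs 29 November 2027 – 23 April 2028; the standard-time date in Casora Station, February 10, 2028, is inside that window, so Casora Station is at UTC−06:00.
20:00 UTC − 6h = 14:00 Casora Station.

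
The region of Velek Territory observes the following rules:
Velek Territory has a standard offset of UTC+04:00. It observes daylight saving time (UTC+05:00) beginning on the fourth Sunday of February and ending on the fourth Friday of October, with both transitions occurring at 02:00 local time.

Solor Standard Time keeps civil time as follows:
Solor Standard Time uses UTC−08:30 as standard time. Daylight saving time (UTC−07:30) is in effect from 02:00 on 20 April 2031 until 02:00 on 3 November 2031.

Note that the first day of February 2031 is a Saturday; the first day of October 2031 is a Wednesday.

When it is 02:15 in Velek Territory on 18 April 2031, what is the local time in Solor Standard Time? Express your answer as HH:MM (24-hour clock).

12:45

1 February 2031 is a Saturday, so the first Sunday is February 2 and the fourth is February 23.
1 October 2031 is a Wednesday, so the first Friday is October 3 and the fourth is October 24.
18 April 2031 lies within the daylight-saving period (23 February – 24 October), so Velek Territory is on daylight time, UTC+05:00.
02:15 Velek Territory − 5h = 21:15 UTC (rolling into the previous day, 17 April 2031).
At the standard offset (UTC−08:30), 21:15 UTC − 8h30m = 12:45 Solor Standard Time standard time.
Daylight saving runs 20 April – 3 November; the standard-time date in Solor Standard Time, 17 April 2031, is outside that window, so Solor Standard Time is on standard time at UTC−08:30.
21:15 UTC − 8h30m = 12:45 Solor Standard Time.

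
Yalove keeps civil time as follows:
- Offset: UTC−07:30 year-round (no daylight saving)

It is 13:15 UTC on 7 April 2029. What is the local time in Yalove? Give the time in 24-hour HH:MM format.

Yalove stays on UTC−07:30 all year.
13:15 UTC − 7h30m = 05:45 local.

05:45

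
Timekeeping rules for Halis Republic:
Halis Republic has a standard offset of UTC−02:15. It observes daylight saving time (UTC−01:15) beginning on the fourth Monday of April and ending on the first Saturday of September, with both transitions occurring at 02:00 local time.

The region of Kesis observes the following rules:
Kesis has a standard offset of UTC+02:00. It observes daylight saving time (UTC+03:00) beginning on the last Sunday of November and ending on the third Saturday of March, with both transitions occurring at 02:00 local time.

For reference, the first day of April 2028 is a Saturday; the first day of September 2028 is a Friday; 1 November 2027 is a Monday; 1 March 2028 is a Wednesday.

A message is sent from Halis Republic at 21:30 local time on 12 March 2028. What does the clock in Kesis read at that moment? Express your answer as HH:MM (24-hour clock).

1 April 2028 is a Saturday, so the first Monday is April 3 and the fourth is April 24.
1 September 2028 is a Friday, so the first Saturday is September 2.
12 March 2028 is outside the daylight-saving period (24 April – 2 September), so Halis Republic is on standard time, UTC−02:15.
21:30 Halis Republic + 2h15m = 23:45 UTC.
1 November 2027 is a Monday, so Sundays fall on 7, 14, 21, 28; the last is November 28.
1 March 2028 is a Wednesday, so the first Saturday is March 4 and the third is March 18.
At the standard offset (UTC+02:00), 23:45 UTC + 2h = 01:45 Kesis standard time (rolling into the next day, 13 March 2028).
The standard-time date in Kesis, 13 March 2028, lies within the daylight-saving period (28 November 2027 – 18 March 2028), so Kesis is on daylight time, UTC+03:00.
23:45 UTC + 3h = 02:45 Kesis (rolling into the next day, 13 March 2028).

02:45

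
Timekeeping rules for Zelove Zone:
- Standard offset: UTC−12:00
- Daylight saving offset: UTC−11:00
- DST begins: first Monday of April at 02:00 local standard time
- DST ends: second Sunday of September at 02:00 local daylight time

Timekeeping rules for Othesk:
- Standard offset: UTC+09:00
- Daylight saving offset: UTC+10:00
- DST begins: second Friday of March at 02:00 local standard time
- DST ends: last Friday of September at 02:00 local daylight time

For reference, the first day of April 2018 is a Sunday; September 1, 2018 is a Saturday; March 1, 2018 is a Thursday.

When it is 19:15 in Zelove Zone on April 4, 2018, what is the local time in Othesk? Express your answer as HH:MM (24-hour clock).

16:15

1 April 2018 is a Sunday, so the first Monday is April 2.
1 September 2018 is a Saturday, so the first Sunday is September 2 and the second is September 9.
April 4, 2018 lies within the daylight-saving period (2 April – 9 September), so Zelove Zone is on daylight time, UTC−11:00.
19:15 Zelove Zone + 11h = 06:15 UTC (rolling into the next day, 5 April 2018).
1 March 2018 is a Thursday, so the first Friday is March 2 and the second is March 9.
1 September 2018 is a Saturday, so Fridays fall on 7, 14, 21, 28; the last is September 28.
At the standard offset (UTC+09:00), 06:15 UTC + 9h = 15:15 Othesk standard time.
The standard-time date in Othesk, April 5, 2018, falls between 9 March and 28 September, so daylight saving is in effect and Othesk is at UTC+10:00.
06:15 UTC + 10h = 16:15 Othesk.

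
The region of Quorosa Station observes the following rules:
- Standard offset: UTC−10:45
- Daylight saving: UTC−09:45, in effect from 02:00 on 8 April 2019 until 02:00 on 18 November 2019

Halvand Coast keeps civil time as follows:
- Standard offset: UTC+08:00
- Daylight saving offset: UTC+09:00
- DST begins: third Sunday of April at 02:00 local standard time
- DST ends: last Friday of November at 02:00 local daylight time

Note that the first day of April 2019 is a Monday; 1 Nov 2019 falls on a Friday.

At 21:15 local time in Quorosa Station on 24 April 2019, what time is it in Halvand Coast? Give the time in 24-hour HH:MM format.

Daylight saving runs 8 April – 18 November; 24 April 2019 is inside that window, so Quorosa Station is at UTC−09:45.
21:15 Quorosa Station + 9h45m = 07:00 UTC (rolling into the next day, 25 April 2019).
1 April 2019 is a Monday, so the first Sunday is April 7 and the third is April 21.
1 November 2019 is a Friday, so Fridays fall on 1, 8, 15, 22, 29; the last is November 29.
At the standard offset (UTC+08:00), 07:00 UTC + 8h = 15:00 Halvand Coast standard time.
The standard-time date in Halvand Coast, 25 April 2019, lies within the daylight-saving period (21 April – 29 November), so Halvand Coast is on daylight time, UTC+09:00.
07:00 UTC + 9h = 16:00 Halvand Coast.

16:00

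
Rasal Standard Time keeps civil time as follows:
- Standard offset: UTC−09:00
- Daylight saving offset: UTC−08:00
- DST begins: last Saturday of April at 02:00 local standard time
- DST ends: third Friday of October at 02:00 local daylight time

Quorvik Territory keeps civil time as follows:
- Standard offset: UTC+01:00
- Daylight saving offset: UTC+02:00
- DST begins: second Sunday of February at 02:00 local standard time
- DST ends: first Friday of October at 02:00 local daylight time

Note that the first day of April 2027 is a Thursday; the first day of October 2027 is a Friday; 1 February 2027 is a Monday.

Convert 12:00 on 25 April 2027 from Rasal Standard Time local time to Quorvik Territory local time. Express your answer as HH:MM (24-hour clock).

22:00

1 April 2027 is a Thursday, so Saturdays fall on 3, 10, 17, 24; the last is April 24.
1 October 2027 is a Friday, so the first Friday is October 1 and the third is October 15.
25 April 2027 lies within the daylight-saving period (24 April – 15 October), so Rasal Standard Time is on daylight time, UTC−08:00.
12:00 Rasal Standard Time + 8h = 20:00 UTC.
1 February 2027 is a Monday, so the first Sunday is February 7 and the second is February 14.
1 October 2027 is a Friday, so the first Friday is October 1.
At the standard offset (UTC+01:00), 20:00 UTC + 1h = 21:00 Quorvik Territory standard time.
Daylight saving runs 14 February – 1 October; the standard-time date in Quorvik Territory, 25 April 2027, is inside that window, so Quorvik Territory is at UTC+02:00.
20:00 UTC + 2h = 22:00 Quorvik Territory.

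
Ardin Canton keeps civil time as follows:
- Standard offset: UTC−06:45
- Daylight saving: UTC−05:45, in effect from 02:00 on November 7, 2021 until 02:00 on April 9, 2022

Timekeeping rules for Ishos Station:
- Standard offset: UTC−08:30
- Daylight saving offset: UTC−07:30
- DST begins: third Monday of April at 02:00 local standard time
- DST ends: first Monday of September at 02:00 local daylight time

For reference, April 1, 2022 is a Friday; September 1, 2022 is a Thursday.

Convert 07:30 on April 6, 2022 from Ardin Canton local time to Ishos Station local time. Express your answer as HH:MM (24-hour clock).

04:45

April 6, 2022 falls between 7 November 2021 and 9 April 2022, so daylight saving is in effect and Ardin Canton is at UTC−05:45.
07:30 Ardin Canton + 5h45m = 13:15 UTC.
1 April 2022 is a Friday, so the first Monday is April 4 and the third is April 18.
1 September 2022 is a Thursday, so the first Monday is September 5.
At the standard offset (UTC−08:30), 13:15 UTC − 8h30m = 04:45 Ishos Station standard time.
Daylight saving runs 18 April – 5 September; the standard-time date in Ishos Station, April 6, 2022, is outside that window, so Ishos Station is on standard time at UTC−08:30.
13:15 UTC − 8h30m = 04:45 Ishos Station.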